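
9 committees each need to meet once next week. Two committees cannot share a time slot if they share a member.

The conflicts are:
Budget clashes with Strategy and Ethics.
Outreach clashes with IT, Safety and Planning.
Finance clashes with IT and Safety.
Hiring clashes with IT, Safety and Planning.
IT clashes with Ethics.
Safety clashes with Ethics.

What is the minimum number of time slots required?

2

Safety and Ethics conflict, so at least 2 time slots are needed.
2 time slots suffice: time slot 1 → {Budget, IT, Safety, Planning}; time slot 2 → {Outreach, Finance, Hiring, Strategy, Ethics}. No two conflicting committees share a time slot.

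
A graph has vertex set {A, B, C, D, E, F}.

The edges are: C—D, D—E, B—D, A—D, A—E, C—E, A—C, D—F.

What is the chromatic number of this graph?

A, C, D, E are pairwise adjacent (a clique of size 4), so at least 4 colors are needed.
4 colors suffice: A=yellow, B=blue, C=green, D=red, E=blue, F=blue. Every edge joins two different colors.

4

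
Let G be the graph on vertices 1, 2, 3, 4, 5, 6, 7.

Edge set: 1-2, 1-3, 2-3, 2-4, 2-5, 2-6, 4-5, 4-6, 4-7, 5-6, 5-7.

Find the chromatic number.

2, 4, 5, 6 form a clique, so at least 4 colors are needed.
One proper 4-coloring: 1=c, 2=a, 3=b, 4=c, 5=b, 6=d, 7=a. Every edge joins two different colors.

4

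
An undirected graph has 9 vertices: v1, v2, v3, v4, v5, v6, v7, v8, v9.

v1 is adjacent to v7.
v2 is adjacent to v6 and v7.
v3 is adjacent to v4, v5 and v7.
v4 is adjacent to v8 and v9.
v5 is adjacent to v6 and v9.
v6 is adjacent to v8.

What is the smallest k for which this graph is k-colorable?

The cycle v5-v3-v7-v2-v6-v5 has odd length 5, so it cannot be 2-colored; at least 3 colors are needed.
3 colors suffice: v1=B, v2=B, v3=B, v4=R, v5=G, v6=R, v7=R, v8=B, v9=B. No two adjacent vertices share a color.

3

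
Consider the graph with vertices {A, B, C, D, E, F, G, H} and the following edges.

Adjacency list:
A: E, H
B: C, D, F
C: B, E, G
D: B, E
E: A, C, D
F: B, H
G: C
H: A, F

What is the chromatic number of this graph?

B and F are adjacent, so at least 2 colors are needed.
2 colors suffice: color red → {B, E, G, H}; color blue → {A, C, D, F}. Every edge joins two different colors.

2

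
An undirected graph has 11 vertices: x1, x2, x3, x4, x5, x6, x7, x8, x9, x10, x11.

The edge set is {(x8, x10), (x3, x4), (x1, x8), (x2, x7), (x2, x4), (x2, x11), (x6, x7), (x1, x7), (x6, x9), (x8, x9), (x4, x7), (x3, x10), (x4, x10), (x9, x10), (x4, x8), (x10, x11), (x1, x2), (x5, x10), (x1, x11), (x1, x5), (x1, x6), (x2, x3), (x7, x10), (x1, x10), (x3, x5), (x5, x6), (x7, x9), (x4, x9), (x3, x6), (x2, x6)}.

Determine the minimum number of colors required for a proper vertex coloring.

x4, x7, x9, x10 are mutually adjacent (a clique of size 4), so at least 4 colors are needed.
4 colors suffice: color red → {x6, x10}; color blue → {x1, x4}; color green → {x3, x7, x8, x11}; color yellow → {x2, x5, x9}. Each edge has distinct colors on its endpoints.

4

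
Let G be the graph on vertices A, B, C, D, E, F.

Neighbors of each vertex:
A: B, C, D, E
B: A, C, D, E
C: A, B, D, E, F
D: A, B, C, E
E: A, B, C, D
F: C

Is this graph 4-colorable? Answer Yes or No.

No

A, B, C, D, E are mutually adjacent (a clique of size 5), so at least 5 colors are needed.
So 4 colors are not enough.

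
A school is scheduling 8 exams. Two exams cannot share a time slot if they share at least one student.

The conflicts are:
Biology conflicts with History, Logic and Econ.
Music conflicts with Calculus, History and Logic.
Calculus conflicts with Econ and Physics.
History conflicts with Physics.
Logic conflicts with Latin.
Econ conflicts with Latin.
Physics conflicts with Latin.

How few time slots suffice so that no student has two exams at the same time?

3

The cycle Calculus-Music-Logic-Biology-Econ-Calculus has odd length 5, so it cannot be 2-colored; at least 3 time slots are needed.
3 time slots suffice: time slot 1 → {Calculus, History, Logic}; time slot 2 → {Biology, Music, Latin}; time slot 3 → {Econ, Physics}. Each listed conflict is separated.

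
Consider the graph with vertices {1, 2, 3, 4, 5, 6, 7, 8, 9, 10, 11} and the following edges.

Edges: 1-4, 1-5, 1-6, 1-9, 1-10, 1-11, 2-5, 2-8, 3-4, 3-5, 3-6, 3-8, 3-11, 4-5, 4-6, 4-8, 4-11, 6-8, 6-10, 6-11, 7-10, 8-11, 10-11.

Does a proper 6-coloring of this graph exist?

Yes

The chromatic number is 5. 3, 4, 6, 8, 11 are mutually adjacent (a clique of size 5), so at least 5 colors are needed.
5 colors suffice: color red → {2, 4, 9, 10}; color blue → {5, 6, 7}; color green → {1, 8}; color yellow → {11}; color purple → {3}.
Since 6 ≥ 5, a proper 6-coloring certainly exists.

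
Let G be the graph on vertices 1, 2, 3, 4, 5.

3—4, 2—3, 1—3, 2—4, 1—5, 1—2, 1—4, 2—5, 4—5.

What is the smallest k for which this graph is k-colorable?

1, 2, 4, 5 form a clique, so at least 4 colors are needed.
A valid assignment using 4 colors: 1=c, 2=b, 3=d, 4=a, 5=d. Each edge has distinct colors on its endpoints.

4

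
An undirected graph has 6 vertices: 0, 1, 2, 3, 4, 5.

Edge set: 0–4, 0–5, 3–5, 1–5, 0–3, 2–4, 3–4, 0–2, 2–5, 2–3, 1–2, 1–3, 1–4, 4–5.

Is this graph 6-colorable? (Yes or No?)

The chromatic number is 5. 1, 2, 3, 4, 5 are pairwise adjacent (a clique of size 5), so at least 5 colors are needed.
5 colors suffice: 0=e, 1=e, 2=a, 3=d, 4=c, 5=b.
Since 6 ≥ 5, a proper 6-coloring certainly exists.

Yes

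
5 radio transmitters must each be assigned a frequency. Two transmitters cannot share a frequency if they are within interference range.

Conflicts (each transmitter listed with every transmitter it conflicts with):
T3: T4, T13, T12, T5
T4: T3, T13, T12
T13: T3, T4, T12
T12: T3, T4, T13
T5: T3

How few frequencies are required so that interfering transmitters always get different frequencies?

4

T3, T4, T13, T12 all conflict with each other, so at least 4 frequencies are needed.
Using 4 frequencies: T3=1, T4=4, T13=2, T12=3, T5=2. No two conflicting transmitters share a frequency.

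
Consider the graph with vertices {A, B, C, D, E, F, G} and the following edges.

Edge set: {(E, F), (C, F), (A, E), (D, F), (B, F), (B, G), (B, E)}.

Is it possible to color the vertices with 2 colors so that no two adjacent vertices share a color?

B, E, F form a triangle, so at least 3 colors are needed.
So 2 colors are not enough.

No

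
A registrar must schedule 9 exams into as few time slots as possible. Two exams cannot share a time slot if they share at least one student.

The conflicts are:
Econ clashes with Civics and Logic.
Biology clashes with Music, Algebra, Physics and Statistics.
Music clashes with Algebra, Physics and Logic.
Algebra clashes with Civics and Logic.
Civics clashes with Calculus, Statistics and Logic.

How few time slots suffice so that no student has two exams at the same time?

Econ, Civics, Logic pairwise conflict, so at least 3 time slots are needed.
3 time slots suffice: time slot 1 → {Music, Civics}; time slot 2 → {Biology, Calculus, Logic}; time slot 3 → {Econ, Algebra, Physics, Statistics}. Each listed conflict is separated.

3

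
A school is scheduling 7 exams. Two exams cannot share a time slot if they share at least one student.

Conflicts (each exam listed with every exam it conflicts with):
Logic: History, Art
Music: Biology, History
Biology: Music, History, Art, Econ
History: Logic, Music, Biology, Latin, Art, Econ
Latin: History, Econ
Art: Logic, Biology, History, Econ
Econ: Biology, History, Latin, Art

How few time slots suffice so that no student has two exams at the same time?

Biology, History, Art, Econ are mutually in conflict, so at least 4 time slots are needed.
4 time slots suffice: Logic=2, Music=2, Biology=4, History=1, Latin=3, Art=3, Econ=2. Every pair that conflicts lands in different time slots.

4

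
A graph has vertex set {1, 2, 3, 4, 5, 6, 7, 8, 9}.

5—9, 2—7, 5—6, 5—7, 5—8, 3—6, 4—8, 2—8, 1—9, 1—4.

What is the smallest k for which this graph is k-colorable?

The cycle 8-5-9-1-4-8 has odd length 5, so it cannot be 2-colored; at least 3 colors are needed.
One proper 3-coloring: 1=green, 2=red, 3=red, 4=red, 5=red, 6=blue, 7=blue, 8=blue, 9=blue. No two adjacent vertices share a color.

3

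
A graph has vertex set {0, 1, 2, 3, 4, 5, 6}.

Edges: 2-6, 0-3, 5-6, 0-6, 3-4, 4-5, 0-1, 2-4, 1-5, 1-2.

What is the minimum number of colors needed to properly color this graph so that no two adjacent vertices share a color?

The cycle 1-0-3-4-2-1 has odd length 5, so it cannot be 2-colored; at least 3 colors are needed.
3 colors suffice: 0=a, 1=b, 2=a, 3=c, 4=b, 5=a, 6=b. Every edge joins two different colors.

3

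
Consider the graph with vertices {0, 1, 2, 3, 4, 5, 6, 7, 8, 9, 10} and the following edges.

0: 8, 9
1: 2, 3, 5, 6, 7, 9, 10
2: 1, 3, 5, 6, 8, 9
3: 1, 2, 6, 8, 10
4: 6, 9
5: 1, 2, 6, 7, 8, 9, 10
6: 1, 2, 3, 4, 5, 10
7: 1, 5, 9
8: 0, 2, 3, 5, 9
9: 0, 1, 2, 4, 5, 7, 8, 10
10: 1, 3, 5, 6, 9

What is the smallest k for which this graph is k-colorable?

1, 3, 6, 10 form a clique, so at least 4 colors are needed.
A valid assignment using 4 colors: 0=green, 1=blue, 2=yellow, 3=green, 4=blue, 5=green, 6=red, 7=yellow, 8=blue, 9=red, 10=yellow. No two adjacent vertices share a color.

4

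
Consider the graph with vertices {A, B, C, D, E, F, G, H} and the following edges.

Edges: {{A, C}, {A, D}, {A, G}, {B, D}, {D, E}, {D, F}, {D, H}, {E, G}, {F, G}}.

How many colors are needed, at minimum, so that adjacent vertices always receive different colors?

B and D are adjacent, so at least 2 colors are needed.
2 colors suffice: color 1 → {C, D, G}; color 2 → {A, B, E, F, H}. No two adjacent vertices share a color.

2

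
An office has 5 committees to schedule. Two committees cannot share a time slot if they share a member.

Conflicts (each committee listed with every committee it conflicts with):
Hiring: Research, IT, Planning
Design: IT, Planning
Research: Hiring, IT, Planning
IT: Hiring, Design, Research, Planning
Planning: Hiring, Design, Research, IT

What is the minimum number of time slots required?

4

Hiring, Research, IT, Planning are mutually in conflict, so at least 4 time slots are needed.
4 time slots suffice: Hiring=4, Design=3, Research=3, IT=1, Planning=2. No two conflicting committees share a time slot.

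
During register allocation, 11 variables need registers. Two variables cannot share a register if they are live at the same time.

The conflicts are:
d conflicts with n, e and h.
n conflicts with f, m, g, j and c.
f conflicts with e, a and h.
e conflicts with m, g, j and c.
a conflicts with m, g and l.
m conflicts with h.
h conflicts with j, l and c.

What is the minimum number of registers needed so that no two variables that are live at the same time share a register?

a and m conflict, so at least 2 registers are needed.
Using 2 registers: d=2, n=1, f=2, e=1, a=1, m=2, h=1, g=2, j=2, l=2, c=2. No two conflicting variables share a register.

2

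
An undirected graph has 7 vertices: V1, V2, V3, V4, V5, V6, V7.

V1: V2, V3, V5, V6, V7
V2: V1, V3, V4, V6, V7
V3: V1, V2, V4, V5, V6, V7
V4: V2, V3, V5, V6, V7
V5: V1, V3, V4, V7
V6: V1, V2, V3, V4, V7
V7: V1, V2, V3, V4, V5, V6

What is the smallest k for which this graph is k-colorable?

5

V2, V3, V4, V6, V7 form a clique, so at least 5 colors are needed.
5 colors suffice: color red → {V7}; color blue → {V3}; color green → {V1, V4}; color yellow → {V2, V5}; color purple → {V6}. Every edge joins two different colors.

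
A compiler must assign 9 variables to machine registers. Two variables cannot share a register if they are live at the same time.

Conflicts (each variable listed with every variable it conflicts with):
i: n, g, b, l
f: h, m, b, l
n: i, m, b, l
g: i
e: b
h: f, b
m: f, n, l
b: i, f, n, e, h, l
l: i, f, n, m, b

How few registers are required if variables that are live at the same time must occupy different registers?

i, n, b, l all conflict with each other, so at least 4 registers are needed.
4 registers suffice: i=3, f=3, n=4, g=1, e=2, h=2, m=1, b=1, l=2. Every pair that conflicts lands in different registers.

4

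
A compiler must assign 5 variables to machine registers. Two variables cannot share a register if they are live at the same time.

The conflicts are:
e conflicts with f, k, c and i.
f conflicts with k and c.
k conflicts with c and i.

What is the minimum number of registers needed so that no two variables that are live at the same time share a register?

4

e, f, k, c are mutually in conflict, so at least 4 registers are needed.
A valid assignment using 4 registers: e=2, f=4, k=1, c=3, i=3. No two conflicting variables share a register.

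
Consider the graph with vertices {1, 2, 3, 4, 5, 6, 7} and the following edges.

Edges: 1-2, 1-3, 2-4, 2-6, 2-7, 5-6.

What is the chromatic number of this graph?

1 and 3 are adjacent, so at least 2 colors are needed.
2 colors suffice: color a → {2, 3, 5}; color b → {1, 4, 6, 7}. Each edge has distinct colors on its endpoints.

2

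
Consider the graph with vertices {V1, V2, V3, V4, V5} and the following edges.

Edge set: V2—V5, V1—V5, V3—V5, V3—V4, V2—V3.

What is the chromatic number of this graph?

V2, V3, V5 are mutually adjacent, so at least 3 colors are needed.
3 colors suffice: color 1 → {V4, V5}; color 2 → {V1, V3}; color 3 → {V2}. Each edge has distinct colors on its endpoints.

3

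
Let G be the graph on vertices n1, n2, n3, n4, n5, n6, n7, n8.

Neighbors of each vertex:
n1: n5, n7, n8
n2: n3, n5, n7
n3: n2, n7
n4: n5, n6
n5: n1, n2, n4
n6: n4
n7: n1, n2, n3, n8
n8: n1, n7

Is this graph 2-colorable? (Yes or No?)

n1, n7, n8 are pairwise adjacent, so at least 3 colors are needed.
So 2 colors are not enough.

No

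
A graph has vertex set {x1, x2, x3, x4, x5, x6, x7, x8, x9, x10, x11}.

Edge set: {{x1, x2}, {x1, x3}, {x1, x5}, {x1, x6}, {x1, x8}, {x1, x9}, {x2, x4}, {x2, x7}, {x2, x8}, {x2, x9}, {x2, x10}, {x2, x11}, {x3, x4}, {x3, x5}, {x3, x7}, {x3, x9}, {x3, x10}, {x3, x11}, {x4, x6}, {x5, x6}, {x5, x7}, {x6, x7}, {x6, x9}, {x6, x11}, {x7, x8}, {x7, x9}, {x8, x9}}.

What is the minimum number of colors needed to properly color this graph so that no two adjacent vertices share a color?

4

x1, x2, x8, x9 are pairwise adjacent (a clique of size 4), so at least 4 colors are needed.
A valid assignment using 4 colors: x1=2, x2=1, x3=1, x4=2, x5=3, x6=1, x7=2, x8=4, x9=3, x10=2, x11=2. Every edge joins two different colors.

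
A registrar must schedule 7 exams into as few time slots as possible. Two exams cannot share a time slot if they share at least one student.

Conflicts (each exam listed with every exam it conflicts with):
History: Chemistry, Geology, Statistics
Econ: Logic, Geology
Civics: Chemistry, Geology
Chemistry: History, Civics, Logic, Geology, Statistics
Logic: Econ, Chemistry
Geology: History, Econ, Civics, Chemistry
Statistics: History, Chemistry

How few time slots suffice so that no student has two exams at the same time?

3

Civics, Chemistry, Geology pairwise conflict, so at least 3 time slots are needed.
A valid assignment using 3 time slots: History=3, Econ=1, Civics=3, Chemistry=1, Logic=2, Geology=2, Statistics=2. No two conflicting exams share a time slot.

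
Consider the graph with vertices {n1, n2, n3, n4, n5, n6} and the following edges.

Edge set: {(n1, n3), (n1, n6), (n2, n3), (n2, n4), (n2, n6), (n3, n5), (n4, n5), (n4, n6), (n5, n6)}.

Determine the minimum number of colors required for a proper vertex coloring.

3

n2, n4, n6 are pairwise adjacent, so at least 3 colors are needed.
3 colors suffice: color 1 → {n3, n6}; color 2 → {n1, n4}; color 3 → {n2, n5}. Every edge joins two different colors.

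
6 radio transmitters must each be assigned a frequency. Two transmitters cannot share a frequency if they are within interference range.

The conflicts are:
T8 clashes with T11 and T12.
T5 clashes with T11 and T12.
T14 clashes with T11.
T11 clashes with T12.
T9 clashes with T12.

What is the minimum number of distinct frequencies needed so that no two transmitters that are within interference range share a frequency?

3

T8, T11, T12 are mutually in conflict, so at least 3 frequencies are needed.
3 frequencies suffice: T8=3, T5=3, T14=1, T11=2, T9=2, T12=1. No two conflicting transmitters share a frequency.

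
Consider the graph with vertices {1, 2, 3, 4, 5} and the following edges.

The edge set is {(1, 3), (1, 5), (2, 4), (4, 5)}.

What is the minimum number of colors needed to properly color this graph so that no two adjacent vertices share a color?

1 and 3 are adjacent, so at least 2 colors are needed.
2 colors suffice: 1=a, 2=b, 3=b, 4=a, 5=b. No two adjacent vertices share a color.

2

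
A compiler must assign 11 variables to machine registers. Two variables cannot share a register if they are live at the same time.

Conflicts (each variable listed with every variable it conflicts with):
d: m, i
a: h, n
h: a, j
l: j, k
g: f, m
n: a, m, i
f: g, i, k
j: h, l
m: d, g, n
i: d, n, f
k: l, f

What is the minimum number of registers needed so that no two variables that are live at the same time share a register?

The cycle d-i-f-g-m-d has odd length 5, so it cannot be 2-colored; at least 3 registers are needed.
3 registers suffice: register 1 → {a, l, m, i}; register 2 → {d, n, f, j}; register 3 → {h, g, k}. Every pair that conflicts lands in different registers.

3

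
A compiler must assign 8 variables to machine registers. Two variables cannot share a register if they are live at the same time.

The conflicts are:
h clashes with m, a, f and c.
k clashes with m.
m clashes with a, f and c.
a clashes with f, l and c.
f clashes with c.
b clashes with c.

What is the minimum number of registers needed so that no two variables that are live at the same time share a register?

h, m, a, f, c pairwise conflict, so at least 5 registers are needed.
Using 5 registers: h=5, k=1, m=2, a=1, f=4, b=1, l=2, c=3. Each listed conflict is separated.

5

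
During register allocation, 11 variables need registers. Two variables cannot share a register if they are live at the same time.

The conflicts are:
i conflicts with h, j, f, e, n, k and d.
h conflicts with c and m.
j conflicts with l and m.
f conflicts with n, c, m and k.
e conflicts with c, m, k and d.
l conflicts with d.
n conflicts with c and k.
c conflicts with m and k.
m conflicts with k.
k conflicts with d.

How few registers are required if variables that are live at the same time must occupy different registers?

4

f, c, m, k pairwise conflict, so at least 4 registers are needed.
A valid assignment using 4 registers: i=2, h=1, j=1, f=4, e=4, l=2, n=3, c=2, m=3, k=1, d=3. Every pair that conflicts lands in different registers.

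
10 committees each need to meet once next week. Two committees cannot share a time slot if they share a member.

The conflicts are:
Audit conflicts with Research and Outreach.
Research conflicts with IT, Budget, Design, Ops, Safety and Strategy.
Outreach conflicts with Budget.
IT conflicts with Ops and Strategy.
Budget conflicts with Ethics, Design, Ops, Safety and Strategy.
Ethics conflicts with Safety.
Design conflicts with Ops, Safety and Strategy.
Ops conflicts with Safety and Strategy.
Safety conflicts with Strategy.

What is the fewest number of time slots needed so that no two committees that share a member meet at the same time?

6

Research, Budget, Design, Ops, Safety, Strategy all conflict with each other, so at least 6 time slots are needed.
6 time slots suffice: time slot 1 → {Research, Outreach, Ethics}; time slot 2 → {Audit, IT, Budget}; time slot 3 → {Safety}; time slot 4 → {Strategy}; time slot 5 → {Ops}; time slot 6 → {Design}. Every pair that conflicts lands in different time slots.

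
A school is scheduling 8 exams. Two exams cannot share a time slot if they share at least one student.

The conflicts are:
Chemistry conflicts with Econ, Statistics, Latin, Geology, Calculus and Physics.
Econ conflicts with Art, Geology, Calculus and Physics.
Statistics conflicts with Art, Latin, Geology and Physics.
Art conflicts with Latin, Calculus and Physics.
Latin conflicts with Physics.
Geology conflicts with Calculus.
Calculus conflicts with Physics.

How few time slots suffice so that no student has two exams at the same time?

4

Econ, Art, Calculus, Physics are mutually in conflict, so at least 4 time slots are needed.
Using 4 time slots: Chemistry=2, Econ=3, Statistics=3, Art=2, Latin=4, Geology=1, Calculus=4, Physics=1. Every pair that conflicts lands in different time slots.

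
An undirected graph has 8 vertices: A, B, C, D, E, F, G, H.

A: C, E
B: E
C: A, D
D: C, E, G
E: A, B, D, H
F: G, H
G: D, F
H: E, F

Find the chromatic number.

3

The cycle H-E-D-G-F-H has odd length 5, so it cannot be 2-colored; at least 3 colors are needed.
3 colors suffice: color 1 → {C, E, F}; color 2 → {A, B, D, H}; color 3 → {G}. No two adjacent vertices share a color.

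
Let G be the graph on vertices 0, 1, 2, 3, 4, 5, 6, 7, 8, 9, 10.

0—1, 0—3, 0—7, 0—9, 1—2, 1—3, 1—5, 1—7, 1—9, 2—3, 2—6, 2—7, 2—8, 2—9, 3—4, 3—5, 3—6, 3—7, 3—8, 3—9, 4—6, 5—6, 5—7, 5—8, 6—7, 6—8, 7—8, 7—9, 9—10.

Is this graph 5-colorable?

Yes

The chromatic number is 5. 3, 5, 6, 7, 8 form a clique, so at least 5 colors are needed.
5 colors suffice: color a → {3, 10}; color b → {4, 7}; color c → {1, 6}; color d → {0, 2, 5}; color e → {8, 9}.
That is already a proper 5-coloring.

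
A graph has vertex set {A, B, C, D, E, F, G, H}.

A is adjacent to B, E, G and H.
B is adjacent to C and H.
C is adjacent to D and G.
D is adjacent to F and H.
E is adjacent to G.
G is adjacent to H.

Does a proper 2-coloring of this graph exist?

No

A, E, G are pairwise adjacent, so at least 3 colors are needed.
So 2 colors are not enough.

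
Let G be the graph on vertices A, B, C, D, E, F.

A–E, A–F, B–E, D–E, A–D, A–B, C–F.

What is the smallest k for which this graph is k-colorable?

3

A, B, E form a triangle, so at least 3 colors are needed.
A valid assignment using 3 colors: A=1, B=3, C=1, D=3, E=2, F=2. Each edge has distinct colors on its endpoints.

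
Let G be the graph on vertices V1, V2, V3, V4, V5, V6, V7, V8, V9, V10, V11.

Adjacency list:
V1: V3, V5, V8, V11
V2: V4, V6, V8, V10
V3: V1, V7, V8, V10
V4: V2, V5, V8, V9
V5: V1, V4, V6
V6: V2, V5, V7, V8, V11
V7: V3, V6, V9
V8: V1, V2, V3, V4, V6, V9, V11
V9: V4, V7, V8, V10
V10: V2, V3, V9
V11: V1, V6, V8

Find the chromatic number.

3

V1, V3, V8 are pairwise adjacent, so at least 3 colors are needed.
A valid assignment using 3 colors: V1=blue, V2=green, V3=green, V4=blue, V5=red, V6=blue, V7=red, V8=red, V9=green, V10=red, V11=green. Every edge joins two different colors.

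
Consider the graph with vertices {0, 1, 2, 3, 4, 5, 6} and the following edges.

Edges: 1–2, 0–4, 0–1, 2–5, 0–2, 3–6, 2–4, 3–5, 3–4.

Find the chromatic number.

3

0, 2, 4 are pairwise adjacent, so at least 3 colors are needed.
A valid assignment using 3 colors: 0=b, 1=c, 2=a, 3=a, 4=c, 5=b, 6=b. Every edge joins two different colors.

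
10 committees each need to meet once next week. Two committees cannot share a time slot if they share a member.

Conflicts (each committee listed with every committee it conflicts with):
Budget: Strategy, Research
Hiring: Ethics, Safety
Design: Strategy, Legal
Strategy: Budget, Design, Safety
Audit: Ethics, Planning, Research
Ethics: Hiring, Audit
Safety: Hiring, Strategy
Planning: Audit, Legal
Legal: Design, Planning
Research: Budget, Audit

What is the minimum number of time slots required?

3

The cycle Legal-Design-Strategy-Budget-Research-Audit-Planning-Legal has odd length 7, so it cannot be 2-colored; at least 3 time slots are needed.
3 time slots suffice: time slot 1 → {Hiring, Strategy, Audit, Legal}; time slot 2 → {Budget, Design, Ethics, Safety, Planning}; time slot 3 → {Research}. Each listed conflict is separated.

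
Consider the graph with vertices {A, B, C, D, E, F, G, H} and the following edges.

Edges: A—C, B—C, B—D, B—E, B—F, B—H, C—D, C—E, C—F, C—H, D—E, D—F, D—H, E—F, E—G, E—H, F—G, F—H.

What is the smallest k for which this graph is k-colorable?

6

B, C, D, E, F, H are mutually adjacent (a clique of size 6), so at least 6 colors are needed.
A valid assignment using 6 colors: A=1, B=5, C=2, D=6, E=3, F=1, G=2, H=4. No two adjacent vertices share a color.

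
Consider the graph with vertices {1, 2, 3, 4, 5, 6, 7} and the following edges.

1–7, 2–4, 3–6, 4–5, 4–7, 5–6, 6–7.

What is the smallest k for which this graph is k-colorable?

2

1 and 7 are adjacent, so at least 2 colors are needed.
2 colors suffice: color red → {1, 4, 6}; color blue → {2, 3, 5, 7}. No two adjacent vertices share a color.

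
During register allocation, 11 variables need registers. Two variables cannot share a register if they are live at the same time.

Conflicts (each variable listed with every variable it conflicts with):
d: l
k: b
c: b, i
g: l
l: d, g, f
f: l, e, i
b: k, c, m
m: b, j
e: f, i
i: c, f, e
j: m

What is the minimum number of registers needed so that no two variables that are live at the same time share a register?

f, e, i are mutually in conflict, so at least 3 registers are needed.
A valid assignment using 3 registers: d=1, k=2, c=3, g=1, l=2, f=1, b=1, m=2, e=3, i=2, j=1. No two conflicting variables share a register.

3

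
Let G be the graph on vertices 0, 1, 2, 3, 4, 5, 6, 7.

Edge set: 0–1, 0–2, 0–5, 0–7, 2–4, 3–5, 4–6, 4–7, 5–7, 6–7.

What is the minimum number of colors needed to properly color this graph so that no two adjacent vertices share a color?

3

0, 5, 7 are mutually adjacent, so at least 3 colors are needed.
3 colors suffice: color a → {0, 3, 4}; color b → {1, 2, 7}; color c → {5, 6}. Every edge joins two different colors.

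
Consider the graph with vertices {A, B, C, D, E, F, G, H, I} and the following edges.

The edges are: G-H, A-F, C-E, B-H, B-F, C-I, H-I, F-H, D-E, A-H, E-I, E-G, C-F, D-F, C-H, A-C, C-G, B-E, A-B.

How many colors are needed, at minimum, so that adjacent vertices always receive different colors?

4

A, B, F, H are pairwise adjacent (a clique of size 4), so at least 4 colors are needed.
A valid assignment using 4 colors: A=4, B=1, C=1, D=1, E=2, F=3, G=3, H=2, I=3. Each edge has distinct colors on its endpoints.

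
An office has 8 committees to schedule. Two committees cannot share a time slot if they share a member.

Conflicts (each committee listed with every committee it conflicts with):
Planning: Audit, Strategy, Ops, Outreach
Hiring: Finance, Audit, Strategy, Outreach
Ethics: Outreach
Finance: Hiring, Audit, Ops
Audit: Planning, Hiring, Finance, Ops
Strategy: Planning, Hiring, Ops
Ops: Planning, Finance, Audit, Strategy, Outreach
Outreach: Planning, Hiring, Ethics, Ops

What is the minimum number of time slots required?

Hiring, Finance, Audit are mutually in conflict, so at least 3 time slots are needed.
A valid assignment using 3 time slots: Planning=3, Hiring=1, Ethics=1, Finance=3, Audit=2, Strategy=2, Ops=1, Outreach=2. No two conflicting committees share a time slot.

3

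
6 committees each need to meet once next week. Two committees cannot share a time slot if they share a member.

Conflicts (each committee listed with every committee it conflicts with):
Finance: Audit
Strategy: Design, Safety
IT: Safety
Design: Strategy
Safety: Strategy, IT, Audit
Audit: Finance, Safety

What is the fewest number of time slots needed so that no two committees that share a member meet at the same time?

Strategy and Safety conflict, so at least 2 time slots are needed.
Using 2 time slots: Finance=1, Strategy=2, IT=2, Design=1, Safety=1, Audit=2. Every pair that conflicts lands in different time slots.

2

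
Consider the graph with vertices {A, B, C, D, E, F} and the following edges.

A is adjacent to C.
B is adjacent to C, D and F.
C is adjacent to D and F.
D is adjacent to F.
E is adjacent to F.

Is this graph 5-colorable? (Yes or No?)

The chromatic number is 4. B, C, D, F are mutually adjacent (a clique of size 4), so at least 4 colors are needed.
4 colors suffice: color 1 → {C, E}; color 2 → {A, F}; color 3 → {B}; color 4 → {D}.
Since 5 ≥ 4, a proper 5-coloring certainly exists.

Yes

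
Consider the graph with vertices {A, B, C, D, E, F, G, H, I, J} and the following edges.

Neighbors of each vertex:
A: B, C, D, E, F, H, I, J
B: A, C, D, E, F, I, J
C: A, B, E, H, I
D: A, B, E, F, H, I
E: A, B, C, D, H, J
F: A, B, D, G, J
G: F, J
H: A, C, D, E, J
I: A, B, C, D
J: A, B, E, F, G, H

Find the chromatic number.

4

A, B, D, I are pairwise adjacent (a clique of size 4), so at least 4 colors are needed.
4 colors suffice: color 1 → {A, G}; color 2 → {B, H}; color 3 → {C, D, J}; color 4 → {E, F, I}. No two adjacent vertices share a color.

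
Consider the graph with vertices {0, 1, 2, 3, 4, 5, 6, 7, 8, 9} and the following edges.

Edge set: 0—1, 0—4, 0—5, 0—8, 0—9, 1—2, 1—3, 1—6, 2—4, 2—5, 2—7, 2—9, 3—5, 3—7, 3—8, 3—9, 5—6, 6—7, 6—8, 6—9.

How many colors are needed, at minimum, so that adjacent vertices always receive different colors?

3 and 9 are adjacent, so at least 2 colors are needed.
2 colors suffice: 0=a, 1=b, 2=a, 3=a, 4=b, 5=b, 6=a, 7=b, 8=b, 9=b. Each edge has distinct colors on its endpoints.

2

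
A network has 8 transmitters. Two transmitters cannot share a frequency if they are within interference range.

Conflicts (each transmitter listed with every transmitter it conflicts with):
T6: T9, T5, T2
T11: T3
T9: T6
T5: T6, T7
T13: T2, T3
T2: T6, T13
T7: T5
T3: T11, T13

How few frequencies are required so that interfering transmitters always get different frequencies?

2

T13 and T3 conflict, so at least 2 frequencies are needed.
Using 2 frequencies: T6=1, T11=1, T9=2, T5=2, T13=1, T2=2, T7=1, T3=2. Each listed conflict is separated.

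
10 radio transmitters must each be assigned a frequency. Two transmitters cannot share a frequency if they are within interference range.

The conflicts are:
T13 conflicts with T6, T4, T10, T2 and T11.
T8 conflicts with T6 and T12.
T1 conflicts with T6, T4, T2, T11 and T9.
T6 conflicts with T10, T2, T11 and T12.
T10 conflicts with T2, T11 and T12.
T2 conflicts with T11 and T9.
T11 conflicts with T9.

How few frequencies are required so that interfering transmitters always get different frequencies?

5

T13, T6, T10, T2, T11 are mutually in conflict, so at least 5 frequencies are needed.
5 frequencies suffice: T13=4, T8=3, T1=4, T6=1, T4=1, T10=5, T2=3, T11=2, T12=2, T9=1. Every pair that conflicts lands in different frequencies.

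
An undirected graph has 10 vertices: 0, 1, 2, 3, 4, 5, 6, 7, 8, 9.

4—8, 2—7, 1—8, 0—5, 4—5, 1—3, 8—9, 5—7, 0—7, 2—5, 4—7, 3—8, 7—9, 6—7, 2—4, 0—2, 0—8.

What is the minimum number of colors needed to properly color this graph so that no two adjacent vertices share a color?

4

0, 2, 5, 7 are pairwise adjacent (a clique of size 4), so at least 4 colors are needed.
A valid assignment using 4 colors: 0=blue, 1=blue, 2=green, 3=green, 4=blue, 5=yellow, 6=blue, 7=red, 8=red, 9=blue. Each edge has distinct colors on its endpoints.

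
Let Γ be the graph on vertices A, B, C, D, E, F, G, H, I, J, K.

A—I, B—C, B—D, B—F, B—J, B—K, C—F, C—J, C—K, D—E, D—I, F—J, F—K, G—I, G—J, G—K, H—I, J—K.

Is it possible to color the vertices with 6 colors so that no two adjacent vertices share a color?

Yes

The chromatic number is 5. B, C, F, J, K are pairwise adjacent (a clique of size 5), so at least 5 colors are needed.
One proper 5-coloring: A=2, B=3, C=5, D=2, E=1, F=4, G=3, H=2, I=1, J=2, K=1.
Since 6 ≥ 5, a proper 6-coloring certainly exists.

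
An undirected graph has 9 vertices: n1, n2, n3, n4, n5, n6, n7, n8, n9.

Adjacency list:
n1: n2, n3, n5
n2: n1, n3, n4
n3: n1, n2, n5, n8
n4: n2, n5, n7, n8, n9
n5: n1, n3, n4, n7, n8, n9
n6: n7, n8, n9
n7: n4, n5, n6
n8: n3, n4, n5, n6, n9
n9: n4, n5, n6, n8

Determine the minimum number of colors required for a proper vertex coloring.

n4, n5, n8, n9 are mutually adjacent (a clique of size 4), so at least 4 colors are needed.
4 colors suffice: color 1 → {n2, n5, n6}; color 2 → {n1, n7, n8}; color 3 → {n3, n4}; color 4 → {n9}. No two adjacent vertices share a color.

4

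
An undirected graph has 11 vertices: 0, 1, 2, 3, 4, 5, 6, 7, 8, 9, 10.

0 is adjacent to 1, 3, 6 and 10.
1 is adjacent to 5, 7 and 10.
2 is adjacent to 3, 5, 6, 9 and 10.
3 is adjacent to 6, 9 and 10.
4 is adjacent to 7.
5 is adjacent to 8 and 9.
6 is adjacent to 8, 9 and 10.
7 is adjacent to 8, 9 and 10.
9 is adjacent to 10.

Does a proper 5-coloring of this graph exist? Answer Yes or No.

Yes

The chromatic number is 5. 2, 3, 6, 9, 10 are mutually adjacent (a clique of size 5), so at least 5 colors are needed.
A valid assignment using 5 colors: 0=green, 1=yellow, 2=purple, 3=yellow, 4=red, 5=red, 6=blue, 7=blue, 8=green, 9=green, 10=red.
That is already a proper 5-coloring.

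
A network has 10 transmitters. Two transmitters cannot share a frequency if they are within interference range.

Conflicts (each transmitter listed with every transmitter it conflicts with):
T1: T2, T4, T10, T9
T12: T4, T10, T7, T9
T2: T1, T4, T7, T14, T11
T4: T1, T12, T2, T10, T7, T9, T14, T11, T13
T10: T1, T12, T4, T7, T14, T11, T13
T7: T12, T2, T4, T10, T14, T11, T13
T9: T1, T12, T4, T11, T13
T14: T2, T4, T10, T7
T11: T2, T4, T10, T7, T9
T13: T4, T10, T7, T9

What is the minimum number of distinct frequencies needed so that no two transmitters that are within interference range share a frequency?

T4, T10, T7, T13 are mutually in conflict, so at least 4 frequencies are needed.
4 frequencies suffice: frequency 1 → {T4}; frequency 2 → {T7, T9}; frequency 3 → {T2, T10}; frequency 4 → {T1, T12, T14, T11, T13}. No two conflicting transmitters share a frequency.

4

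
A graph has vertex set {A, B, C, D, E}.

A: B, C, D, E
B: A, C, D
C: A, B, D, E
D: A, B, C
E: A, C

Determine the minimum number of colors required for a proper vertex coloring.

A, B, C, D are mutually adjacent (a clique of size 4), so at least 4 colors are needed.
One proper 4-coloring: A=red, B=yellow, C=blue, D=green, E=green. Each edge has distinct colors on its endpoints.

4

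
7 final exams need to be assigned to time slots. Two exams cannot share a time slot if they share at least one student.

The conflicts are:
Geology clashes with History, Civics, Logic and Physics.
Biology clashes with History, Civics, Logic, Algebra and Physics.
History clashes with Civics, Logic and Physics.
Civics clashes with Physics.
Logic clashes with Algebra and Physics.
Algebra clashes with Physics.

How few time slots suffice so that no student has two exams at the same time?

4

Geology, History, Logic, Physics all conflict with each other, so at least 4 time slots are needed.
4 time slots suffice: time slot 1 → {Physics}; time slot 2 → {History, Algebra}; time slot 3 → {Civics, Logic}; time slot 4 → {Geology, Biology}. Every pair that conflicts lands in different time slots.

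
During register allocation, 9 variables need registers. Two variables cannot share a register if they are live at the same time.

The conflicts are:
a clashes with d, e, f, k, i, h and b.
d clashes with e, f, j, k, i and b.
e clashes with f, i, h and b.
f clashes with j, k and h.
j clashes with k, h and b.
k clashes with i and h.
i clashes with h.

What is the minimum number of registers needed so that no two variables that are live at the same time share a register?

4

a, k, i, h pairwise conflict, so at least 4 registers are needed.
4 registers suffice: register 1 → {a, j}; register 2 → {d, h}; register 3 → {e, k}; register 4 → {f, i, b}. No two conflicting variables share a register.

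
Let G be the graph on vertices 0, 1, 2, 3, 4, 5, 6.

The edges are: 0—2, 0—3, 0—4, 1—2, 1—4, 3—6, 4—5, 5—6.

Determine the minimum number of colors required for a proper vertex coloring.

3

The cycle 3-0-4-5-6-3 has odd length 5, so it cannot be 2-colored; at least 3 colors are needed.
3 colors suffice: 0=blue, 1=blue, 2=red, 3=green, 4=red, 5=blue, 6=red. Every edge joins two different colors.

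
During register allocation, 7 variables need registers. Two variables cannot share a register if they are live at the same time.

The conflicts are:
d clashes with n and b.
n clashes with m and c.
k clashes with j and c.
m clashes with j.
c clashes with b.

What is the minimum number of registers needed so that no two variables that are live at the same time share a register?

The cycle k-j-m-n-c-k has odd length 5, so it cannot be 2-colored; at least 3 registers are needed.
A valid assignment using 3 registers: d=2, n=1, k=3, m=2, j=1, c=2, b=1. No two conflicting variables share a register.

3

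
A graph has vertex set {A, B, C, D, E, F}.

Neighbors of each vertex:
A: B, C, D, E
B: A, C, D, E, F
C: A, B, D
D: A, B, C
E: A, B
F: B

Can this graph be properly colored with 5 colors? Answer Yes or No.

The chromatic number is 4. A, B, C, D are pairwise adjacent (a clique of size 4), so at least 4 colors are needed.
A valid assignment using 4 colors: A=2, B=1, C=4, D=3, E=3, F=2.
Since 5 ≥ 4, a proper 5-coloring certainly exists.

Yes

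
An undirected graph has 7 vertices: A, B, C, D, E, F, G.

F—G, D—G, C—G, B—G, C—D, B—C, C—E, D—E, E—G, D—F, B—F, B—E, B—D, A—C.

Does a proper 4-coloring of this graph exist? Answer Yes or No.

No

B, C, D, E, G form a clique, so at least 5 colors are needed.
So 4 colors are not enough.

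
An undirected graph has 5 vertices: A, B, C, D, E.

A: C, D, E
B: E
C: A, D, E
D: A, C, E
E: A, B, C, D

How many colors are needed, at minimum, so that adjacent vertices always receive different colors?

4

A, C, D, E are pairwise adjacent (a clique of size 4), so at least 4 colors are needed.
4 colors suffice: color 1 → {E}; color 2 → {B, D}; color 3 → {C}; color 4 → {A}. Every edge joins two different colors.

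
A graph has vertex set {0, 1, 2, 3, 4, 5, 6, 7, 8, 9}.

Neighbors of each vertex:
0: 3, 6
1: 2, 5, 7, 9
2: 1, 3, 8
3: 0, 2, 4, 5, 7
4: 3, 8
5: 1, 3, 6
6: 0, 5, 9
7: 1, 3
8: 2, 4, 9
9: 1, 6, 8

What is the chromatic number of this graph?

2

5 and 6 are adjacent, so at least 2 colors are needed.
2 colors suffice: color red → {1, 3, 6, 8}; color blue → {0, 2, 4, 5, 7, 9}. Every edge joins two different colors.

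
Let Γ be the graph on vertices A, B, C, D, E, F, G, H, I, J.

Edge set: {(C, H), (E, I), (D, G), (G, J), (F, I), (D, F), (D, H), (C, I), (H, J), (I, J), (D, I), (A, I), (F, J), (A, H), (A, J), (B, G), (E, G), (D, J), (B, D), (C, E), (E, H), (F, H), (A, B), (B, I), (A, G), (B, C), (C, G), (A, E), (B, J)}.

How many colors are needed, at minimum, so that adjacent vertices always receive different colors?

4

B, D, G, J are mutually adjacent (a clique of size 4), so at least 4 colors are needed.
4 colors suffice: color 1 → {E, J}; color 2 → {G, H, I}; color 3 → {B, F}; color 4 → {A, C, D}. Every edge joins two different colors.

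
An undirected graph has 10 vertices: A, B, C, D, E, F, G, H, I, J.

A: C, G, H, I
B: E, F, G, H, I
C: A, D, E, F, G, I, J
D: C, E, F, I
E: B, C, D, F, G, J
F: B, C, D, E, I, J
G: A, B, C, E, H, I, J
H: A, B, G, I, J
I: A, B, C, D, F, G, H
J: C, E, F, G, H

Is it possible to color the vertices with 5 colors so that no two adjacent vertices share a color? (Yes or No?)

Yes

The chromatic number is 4. B, G, H, I form a clique, so at least 4 colors are needed.
4 colors suffice: color red → {E, I}; color blue → {F, G}; color green → {C, H}; color yellow → {A, B, D, J}.
Since 5 ≥ 4, a proper 5-coloring certainly exists.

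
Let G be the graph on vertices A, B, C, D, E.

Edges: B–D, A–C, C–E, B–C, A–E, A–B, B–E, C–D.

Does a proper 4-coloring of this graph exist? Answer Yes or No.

Yes

The chromatic number is 4. A, B, C, E are pairwise adjacent (a clique of size 4), so at least 4 colors are needed.
One proper 4-coloring: A=3, B=2, C=1, D=3, E=4.
That is already a proper 4-coloring.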